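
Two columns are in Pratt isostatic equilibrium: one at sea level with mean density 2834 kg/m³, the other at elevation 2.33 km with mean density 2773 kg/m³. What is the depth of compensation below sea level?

106 km

ρ_ref D = ρ (D + h) → D (ρ_ref − ρ) = ρ h.
D = ρ h/(ρ_ref − ρ) = 2773 × 2.33 km/(2834 − 2773) = 106 km.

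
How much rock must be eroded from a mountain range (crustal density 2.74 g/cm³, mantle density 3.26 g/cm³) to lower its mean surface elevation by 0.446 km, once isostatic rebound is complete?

2.8 km

Net drop Δ = e − u = e − e ρ_c/ρ_m = e (ρ_m − ρ_c)/ρ_m.
e = Δ ρ_m/(ρ_m − ρ_c) = 0.446 km × 3.26/0.52 = 2.8 km.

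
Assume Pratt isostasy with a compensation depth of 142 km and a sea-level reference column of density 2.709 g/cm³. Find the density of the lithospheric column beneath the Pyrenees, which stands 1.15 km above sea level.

2.69 g/cm³

Pratt balance: ρ_ref D = ρ (D + h).
ρ = ρ_ref D/(D + h) = 2.709 × 142 km/(142 km + 1.15 km) = 2.69 g/cm³.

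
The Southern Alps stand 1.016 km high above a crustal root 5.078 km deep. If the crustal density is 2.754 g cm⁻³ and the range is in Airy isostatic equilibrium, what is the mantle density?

Airy balance: ρ_c h = (ρ_m − ρ_c) r → ρ_m = ρ_c (1 + h/r).
ρ_m = 2.754 × (1 + 1.016 km/5.078 km) = 3.31 g cm⁻³.

3.31 g cm⁻³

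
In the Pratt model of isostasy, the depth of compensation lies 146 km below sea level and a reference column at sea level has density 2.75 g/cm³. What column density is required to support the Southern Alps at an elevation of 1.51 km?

Pratt balance: ρ_ref D = ρ (D + h).
ρ = ρ_ref D/(D + h) = 2.75 × 146 km/(146 km + 1.51 km) = 2.72 g/cm³.

2.72 g/cm³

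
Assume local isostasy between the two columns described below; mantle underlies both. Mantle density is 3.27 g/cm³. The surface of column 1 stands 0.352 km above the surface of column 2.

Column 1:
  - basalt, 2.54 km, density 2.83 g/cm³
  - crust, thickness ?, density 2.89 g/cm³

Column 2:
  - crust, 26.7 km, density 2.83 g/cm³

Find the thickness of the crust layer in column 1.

Take the compensation level at the base of the deeper column (depth z_c below the surface of column 1) and equate Σ ρ_i t_i down to z_c; mantle fills any gap and the z_c terms cancel.
Column 1: 2.54×2.83 + x×2.89 + (z_c − 2.54 − x)×3.27
Column 2: 0.352×0 + 26.7×2.83 + (z_c − 0.352 − 26.7)×3.27
The z_c×3.27 term appears on both sides and cancels. Collect the known terms of each column as K = Σ(ρt)_known − 3.27 × (depth of known layers): K_1 = 7.1882 − 3.27×2.54 = −1.1176; K_2 = 75.561 − 3.27×(0.352 + 26.7) = −12.89904.
Balance: K_1 − x×(3.27 − 2.89) = K_2, so x = (K_1 − K_2)/(3.27 − 2.89) = 11.7814/0.38 = 31 km.

31 km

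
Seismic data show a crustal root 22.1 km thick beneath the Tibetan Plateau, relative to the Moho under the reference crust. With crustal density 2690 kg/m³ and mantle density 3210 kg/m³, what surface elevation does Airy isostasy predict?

4.27 km

By Archimedes' principle applied to the lithosphere: ρ_c h = (ρ_m − ρ_c) r.
h = r (ρ_m − ρ_c) / ρ_c = 22.1 km × (3210 − 2690) / 2690 = 4.27 km.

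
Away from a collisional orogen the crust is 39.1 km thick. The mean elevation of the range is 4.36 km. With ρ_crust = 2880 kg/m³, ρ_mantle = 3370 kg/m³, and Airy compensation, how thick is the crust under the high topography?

Root depth r = h ρ_c / (ρ_m − ρ_c) = 4.36 km × 2880 / 490 = 25.63 km.
Total thickness = T + h + r = 39.1 km + 4.36 km + 25.63 km = 69.1 km.

69.1 km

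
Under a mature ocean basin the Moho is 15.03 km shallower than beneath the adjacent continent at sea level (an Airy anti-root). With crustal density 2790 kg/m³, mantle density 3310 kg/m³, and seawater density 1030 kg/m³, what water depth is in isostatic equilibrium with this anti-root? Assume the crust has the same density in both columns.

Replacing a thickness d of crust by seawater at the top must be balanced by replacing crust with mantle at the base: d (ρ_c − ρ_w) = a (ρ_m − ρ_c).
d = a (ρ_m − ρ_c)/(ρ_c − ρ_w) = 15.03 km × 520/1760 = 4.44 km.

4.44 km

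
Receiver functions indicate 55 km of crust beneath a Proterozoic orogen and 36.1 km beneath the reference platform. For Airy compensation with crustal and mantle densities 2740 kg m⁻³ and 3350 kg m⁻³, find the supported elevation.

3.44 km

Excess crust Δ = 55 km − 36.1 km = 18.9 km, split between elevation h and root r with h + r = Δ.
Airy balance ρ_c h = (ρ_m − ρ_c) r gives r = h ρ_c/(ρ_m − ρ_c), so h (1 + ρ_c/(ρ_m − ρ_c)) = Δ, i.e. h = Δ (ρ_m − ρ_c)/ρ_m.
h = 18.9 km × 610/3350 = 3.44 km.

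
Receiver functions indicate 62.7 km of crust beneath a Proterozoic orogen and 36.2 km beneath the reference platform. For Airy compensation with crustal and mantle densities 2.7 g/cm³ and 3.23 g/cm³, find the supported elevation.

4.35 km

Excess crust Δ = 62.7 km − 36.2 km = 26.5 km, split between elevation h and root r with h + r = Δ.
Airy balance ρ_c h = (ρ_m − ρ_c) r gives r = h ρ_c/(ρ_m − ρ_c), so h (1 + ρ_c/(ρ_m − ρ_c)) = Δ, i.e. h = Δ (ρ_m − ρ_c)/ρ_m.
h = 26.5 km × 0.53/3.23 = 4.35 km.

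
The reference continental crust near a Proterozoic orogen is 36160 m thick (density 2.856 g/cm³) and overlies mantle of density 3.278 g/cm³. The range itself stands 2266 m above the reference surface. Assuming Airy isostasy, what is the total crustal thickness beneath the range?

53800 m

Root depth r = h ρ_c / (ρ_m − ρ_c) = 2266 m × 2.856 / 0.422 = 15340 m.
Total thickness = T + h + r = 36160 m + 2266 m + 15340 m = 53800 m.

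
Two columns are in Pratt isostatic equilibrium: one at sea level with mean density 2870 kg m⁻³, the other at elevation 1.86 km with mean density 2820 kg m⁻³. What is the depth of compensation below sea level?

105 km

ρ_ref D = ρ (D + h) → D (ρ_ref − ρ) = ρ h.
D = ρ h/(ρ_ref − ρ) = 2820 × 1.86 km/(2870 − 2820) = 105 km.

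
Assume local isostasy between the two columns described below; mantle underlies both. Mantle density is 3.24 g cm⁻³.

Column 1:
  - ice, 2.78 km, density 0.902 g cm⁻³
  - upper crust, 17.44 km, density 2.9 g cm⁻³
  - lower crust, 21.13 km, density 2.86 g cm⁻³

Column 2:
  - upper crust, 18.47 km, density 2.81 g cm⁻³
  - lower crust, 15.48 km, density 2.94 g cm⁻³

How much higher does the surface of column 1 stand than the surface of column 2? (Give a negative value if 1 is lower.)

2.43 km

For any compensation level in the mantle, the mantle terms cancel and isostasy reduces to e = (Σt_1 − Σt_2) − (Σ(ρt)_1 − Σ(ρt)_2) / ρ_m.
Σt_1 = 41.35 km; Σt_2 = 33.95 km; Σ(ρt)_1 = 113.51536; Σ(ρt)_2 = 97.4119 (in km·g cm⁻³).
e = (41.35 − 33.95) − (113.51536 − 97.4119) / 3.24 = 2.43 km.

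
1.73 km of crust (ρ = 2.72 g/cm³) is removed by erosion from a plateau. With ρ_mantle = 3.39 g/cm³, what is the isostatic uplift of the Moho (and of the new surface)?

Unloading: uplift u = e ρ_c/ρ_m = 1.73 km × 2.72/3.39 = 1.39 km.

1.39 km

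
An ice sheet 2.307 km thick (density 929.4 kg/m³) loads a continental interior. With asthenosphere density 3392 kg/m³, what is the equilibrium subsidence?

0.632 km

For local isostatic compensation: the ice load ρ_ice t is balanced by mantle displaced below, ρ_m s.
s = t ρ_ice / ρ_m = 2.307 km × 929.4/3392 = 0.632 km.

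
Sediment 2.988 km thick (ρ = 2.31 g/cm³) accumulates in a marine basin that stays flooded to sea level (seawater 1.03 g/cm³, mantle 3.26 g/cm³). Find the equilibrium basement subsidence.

1.72 km

Submarine loading: the sediment displaces seawater, and the subsidence is in turn flooded, so s (ρ_m − ρ_w) = t (ρ_sed − ρ_w).
s = 2.988 km × (2.31 − 1.03) / (3.26 − 1.03) = 1.72 km.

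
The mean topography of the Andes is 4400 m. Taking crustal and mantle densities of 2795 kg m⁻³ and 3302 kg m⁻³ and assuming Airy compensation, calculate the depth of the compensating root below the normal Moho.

In Airy isostatic equilibrium: the weight of the topography is balanced by the buoyancy of the root, ρ_c h = (ρ_m − ρ_c) r.
r = h · ρ_c / (ρ_m − ρ_c) = 4400 m × 2795 / (3302 − 2795) = 24300 m.

24300 m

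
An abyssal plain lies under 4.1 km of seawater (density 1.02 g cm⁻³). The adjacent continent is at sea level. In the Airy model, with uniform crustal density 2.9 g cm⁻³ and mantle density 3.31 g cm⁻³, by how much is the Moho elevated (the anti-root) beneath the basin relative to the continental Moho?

18.8 km

For local isostatic compensation: replacing crust with seawater at the top is compensated by replacing crust with mantle at the base: d (ρ_c − ρ_w) = a (ρ_m − ρ_c).
a = d (ρ_c − ρ_w)/(ρ_m − ρ_c) = 4.1 km × 1.88/0.41 = 18.8 km.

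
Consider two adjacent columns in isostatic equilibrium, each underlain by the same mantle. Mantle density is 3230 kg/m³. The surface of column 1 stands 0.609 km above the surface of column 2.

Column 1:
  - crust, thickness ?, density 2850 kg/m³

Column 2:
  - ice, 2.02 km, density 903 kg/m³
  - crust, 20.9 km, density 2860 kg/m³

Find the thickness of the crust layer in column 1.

37.9 km

Take the compensation level at the base of the deeper column (depth z_c below the surface of column 1) and equate Σ ρ_i t_i down to z_c; mantle fills any gap and the z_c terms cancel.
Column 1: x×2850 + (z_c − 0 − x)×3230
Column 2: 0.609×0 + 2.02×903 + 20.9×2860 + (z_c − 0.609 − 22.92)×3230
The z_c×3230 term appears on both sides and cancels. Collect the known terms of each column as K = Σ(ρt)_known − 3230 × (depth of known layers): K_1 = 0 − 3230×0 = 0; K_2 = 61598.06 − 3230×(0.609 + 22.92) = −14400.61.
Balance: K_1 − x×(3230 − 2850) = K_2, so x = (K_1 − K_2)/(3230 − 2850) = 14400.6/380 = 37.9 km.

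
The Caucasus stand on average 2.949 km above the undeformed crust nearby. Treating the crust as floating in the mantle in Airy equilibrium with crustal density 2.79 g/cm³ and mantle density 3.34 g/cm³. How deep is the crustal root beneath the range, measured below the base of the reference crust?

15 km

Balancing pressure at the compensation depth: the weight of the topography is balanced by the buoyancy of the root, ρ_c h = (ρ_m − ρ_c) r.
r = h · ρ_c / (ρ_m − ρ_c) = 2.949 km × 2.79 / (3.34 − 2.79) = 15 km.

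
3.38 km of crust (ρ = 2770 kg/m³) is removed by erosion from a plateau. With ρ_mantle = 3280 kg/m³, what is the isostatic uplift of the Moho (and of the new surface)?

2.85 km

Unloading: uplift u = e ρ_c/ρ_m = 3.38 km × 2770/3280 = 2.85 km.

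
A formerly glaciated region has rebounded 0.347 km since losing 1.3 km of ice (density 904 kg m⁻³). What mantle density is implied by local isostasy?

ρ_m = ρ_ice t / u = 904 × 1.3 km/0.347 km = 3390 kg m⁻³.

3390 kg m⁻³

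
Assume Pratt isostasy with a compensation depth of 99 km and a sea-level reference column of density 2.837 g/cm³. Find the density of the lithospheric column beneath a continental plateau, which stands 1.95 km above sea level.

Pratt balance: ρ_ref D = ρ (D + h).
ρ = ρ_ref D/(D + h) = 2.837 × 99 km/(99 km + 1.95 km) = 2.78 g/cm³.

2.78 g/cm³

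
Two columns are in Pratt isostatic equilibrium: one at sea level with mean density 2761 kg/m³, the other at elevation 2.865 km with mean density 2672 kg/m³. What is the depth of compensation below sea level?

ρ_ref D = ρ (D + h) → D (ρ_ref − ρ) = ρ h.
D = ρ h/(ρ_ref − ρ) = 2672 × 2.865 km/(2761 − 2672) = 86 km.

86 km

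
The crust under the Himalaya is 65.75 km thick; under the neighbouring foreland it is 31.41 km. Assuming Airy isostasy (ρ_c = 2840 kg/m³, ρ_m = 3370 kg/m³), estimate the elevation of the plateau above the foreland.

5.4 km

Excess crust Δ = 65.75 km − 31.41 km = 34.34 km, split between elevation h and root r with h + r = Δ.
Airy balance ρ_c h = (ρ_m − ρ_c) r gives r = h ρ_c/(ρ_m − ρ_c), so h (1 + ρ_c/(ρ_m − ρ_c)) = Δ, i.e. h = Δ (ρ_m − ρ_c)/ρ_m.
h = 34.34 km × 530/3370 = 5.4 km.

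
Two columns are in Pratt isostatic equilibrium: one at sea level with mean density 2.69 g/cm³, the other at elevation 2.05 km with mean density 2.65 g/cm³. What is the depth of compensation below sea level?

136 km

ρ_ref D = ρ (D + h) → D (ρ_ref − ρ) = ρ h.
D = ρ h/(ρ_ref − ρ) = 2.65 × 2.05 km/(2.69 − 2.65) = 136 km.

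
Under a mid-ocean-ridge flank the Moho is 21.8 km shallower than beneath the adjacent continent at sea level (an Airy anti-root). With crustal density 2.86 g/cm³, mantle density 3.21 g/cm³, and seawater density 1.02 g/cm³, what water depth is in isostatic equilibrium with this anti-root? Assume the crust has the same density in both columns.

Replacing a thickness d of crust by seawater at the top must be balanced by replacing crust with mantle at the base: d (ρ_c − ρ_w) = a (ρ_m − ρ_c).
d = a (ρ_m − ρ_c)/(ρ_c − ρ_w) = 21.8 km × 0.35/1.84 = 4.15 km.

4.15 km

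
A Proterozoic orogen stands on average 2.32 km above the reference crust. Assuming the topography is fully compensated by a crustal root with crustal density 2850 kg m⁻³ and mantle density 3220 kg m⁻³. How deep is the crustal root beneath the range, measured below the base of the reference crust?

17.9 km

For local isostatic compensation: the weight of the topography is balanced by the buoyancy of the root, ρ_c h = (ρ_m − ρ_c) r.
r = h · ρ_c / (ρ_m − ρ_c) = 2.32 km × 2850 / (3220 − 2850) = 17.9 km.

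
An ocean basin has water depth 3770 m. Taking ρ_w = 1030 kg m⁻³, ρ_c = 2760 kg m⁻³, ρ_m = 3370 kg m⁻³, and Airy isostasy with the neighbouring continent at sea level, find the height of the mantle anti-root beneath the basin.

By Archimedes' principle applied to the lithosphere: replacing crust with seawater at the top is compensated by replacing crust with mantle at the base: d (ρ_c − ρ_w) = a (ρ_m − ρ_c).
a = d (ρ_c − ρ_w)/(ρ_m − ρ_c) = 3770 m × 1730/610 = 10700 m.

10700 m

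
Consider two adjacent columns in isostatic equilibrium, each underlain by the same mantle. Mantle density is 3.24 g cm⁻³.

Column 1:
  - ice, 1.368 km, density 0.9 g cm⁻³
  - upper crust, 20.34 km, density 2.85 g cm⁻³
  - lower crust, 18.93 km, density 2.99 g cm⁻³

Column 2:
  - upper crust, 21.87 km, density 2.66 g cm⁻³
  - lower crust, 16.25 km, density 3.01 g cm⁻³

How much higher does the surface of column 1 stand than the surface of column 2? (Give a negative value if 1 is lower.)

For any compensation level in the mantle, the mantle terms cancel and isostasy reduces to e = (Σt_1 − Σt_2) − (Σ(ρt)_1 − Σ(ρt)_2) / ρ_m.
Σt_1 = 40.638 km; Σt_2 = 38.12 km; Σ(ρt)_1 = 115.8009; Σ(ρt)_2 = 107.0867 (in km·g cm⁻³).
e = (40.638 − 38.12) − (115.8009 − 107.0867) / 3.24 = −0.172 km.

−0.172 km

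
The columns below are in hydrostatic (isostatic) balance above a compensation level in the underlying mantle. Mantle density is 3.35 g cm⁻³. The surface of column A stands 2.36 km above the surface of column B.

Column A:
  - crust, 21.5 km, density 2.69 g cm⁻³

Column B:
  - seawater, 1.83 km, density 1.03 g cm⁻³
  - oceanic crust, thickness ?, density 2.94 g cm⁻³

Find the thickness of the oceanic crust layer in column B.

Take the compensation level at the base of the deeper column (depth z_c below the surface of column A) and equate Σ ρ_i t_i down to z_c; mantle fills any gap and the z_c terms cancel.
Column A: 21.5×2.69 + (z_c − 21.5)×3.35
Column B: 2.36×0 + 1.83×1.03 + x×2.94 + (z_c − 2.36 − 1.83 − x)×3.35
The z_c×3.35 term appears on both sides and cancels. Collect the known terms of each column as K = Σ(ρt)_known − 3.35 × (depth of known layers): K_A = 57.835 − 3.35×21.5 = −14.19; K_B = 1.8849 − 3.35×(2.36 + 1.83) = −12.1516.
Balance: K_A = K_B − x×(3.35 − 2.94), so x = (K_B − K_A)/(3.35 − 2.94) = 2.0384/0.41 = 4.97 km.

4.97 km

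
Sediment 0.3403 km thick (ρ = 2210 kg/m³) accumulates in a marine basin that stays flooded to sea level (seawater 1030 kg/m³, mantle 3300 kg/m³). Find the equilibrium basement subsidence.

0.177 km

Submarine loading: the sediment displaces seawater, and the subsidence is in turn flooded, so s (ρ_m − ρ_w) = t (ρ_sed − ρ_w).
s = 0.3403 km × (2210 − 1030) / (3300 − 1030) = 0.177 km.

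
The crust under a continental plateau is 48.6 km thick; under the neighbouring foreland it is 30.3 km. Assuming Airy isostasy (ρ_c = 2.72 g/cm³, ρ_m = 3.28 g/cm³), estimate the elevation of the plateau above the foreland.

Excess crust Δ = 48.6 km − 30.3 km = 18.3 km, split between elevation h and root r with h + r = Δ.
Airy balance ρ_c h = (ρ_m − ρ_c) r gives r = h ρ_c/(ρ_m − ρ_c), so h (1 + ρ_c/(ρ_m − ρ_c)) = Δ, i.e. h = Δ (ρ_m − ρ_c)/ρ_m.
h = 18.3 km × 0.56/3.28 = 3.12 km.

3.12 km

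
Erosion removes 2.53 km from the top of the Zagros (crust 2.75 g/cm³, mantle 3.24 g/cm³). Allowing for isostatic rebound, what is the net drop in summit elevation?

Rebound u = e ρ_c/ρ_m = 2.53 km × 2.75/3.24 = 2.147 km.
Net surface drop = e − u = 2.53 km − 2.147 km = e (ρ_m − ρ_c)/ρ_m = 0.383 km.

0.383 km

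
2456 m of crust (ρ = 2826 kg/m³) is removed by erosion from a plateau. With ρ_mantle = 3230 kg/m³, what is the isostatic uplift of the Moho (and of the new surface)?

Unloading: uplift u = e ρ_c/ρ_m = 2456 m × 2826/3230 = 2150 m.

2150 m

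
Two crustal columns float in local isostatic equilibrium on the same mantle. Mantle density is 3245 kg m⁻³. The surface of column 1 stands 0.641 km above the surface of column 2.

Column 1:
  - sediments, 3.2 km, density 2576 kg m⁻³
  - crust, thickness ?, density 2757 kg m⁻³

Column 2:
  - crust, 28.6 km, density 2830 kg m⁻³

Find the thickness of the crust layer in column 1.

24.2 km

Take the compensation level at the base of the deeper column (depth z_c below the surface of column 1) and equate Σ ρ_i t_i down to z_c; mantle fills any gap and the z_c terms cancel.
Column 1: 3.2×2576 + x×2757 + (z_c − 3.2 − x)×3245
Column 2: 0.641×0 + 28.6×2830 + (z_c − 0.641 − 28.6)×3245
The z_c×3245 term appears on both sides and cancels. Collect the known terms of each column as K = Σ(ρt)_known − 3245 × (depth of known layers): K_1 = 8243.2 − 3245×3.2 = −2140.8; K_2 = 80938 − 3245×(0.641 + 28.6) = −13949.045.
Balance: K_1 − x×(3245 − 2757) = K_2, so x = (K_1 − K_2)/(3245 − 2757) = 11808.2/488 = 24.2 km.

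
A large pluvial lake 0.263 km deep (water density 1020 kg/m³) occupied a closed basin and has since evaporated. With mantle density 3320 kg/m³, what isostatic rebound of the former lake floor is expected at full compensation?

u = d ρ_w/ρ_m = 0.263 km × 1020/3320 = 0.0808 km.

0.0808 km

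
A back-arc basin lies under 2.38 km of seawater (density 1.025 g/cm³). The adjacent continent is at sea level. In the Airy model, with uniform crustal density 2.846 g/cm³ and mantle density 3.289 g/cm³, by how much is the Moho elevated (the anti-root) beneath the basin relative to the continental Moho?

By Archimedes' principle applied to the lithosphere: replacing crust with seawater at the top is compensated by replacing crust with mantle at the base: d (ρ_c − ρ_w) = a (ρ_m − ρ_c).
a = d (ρ_c − ρ_w)/(ρ_m − ρ_c) = 2.38 km × 1.821/0.443 = 9.78 km.

9.78 km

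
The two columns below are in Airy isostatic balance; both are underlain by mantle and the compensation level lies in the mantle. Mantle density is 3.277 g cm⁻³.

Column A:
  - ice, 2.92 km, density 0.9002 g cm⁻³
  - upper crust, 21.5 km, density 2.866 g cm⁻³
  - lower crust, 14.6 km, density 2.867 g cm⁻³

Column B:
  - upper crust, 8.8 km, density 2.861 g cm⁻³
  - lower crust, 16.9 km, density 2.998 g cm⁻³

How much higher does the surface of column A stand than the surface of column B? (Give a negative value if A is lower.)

4.09 km

For any compensation level in the mantle, the mantle terms cancel and isostasy reduces to e = (Σt_A − Σt_B) − (Σ(ρt)_A − Σ(ρt)_B) / ρ_m.
Σt_A = 39.02 km; Σt_B = 25.7 km; Σ(ρt)_A = 106.105784; Σ(ρt)_B = 75.843 (in km·g cm⁻³).
e = (39.02 − 25.7) − (106.105784 − 75.843) / 3.277 = 4.09 km.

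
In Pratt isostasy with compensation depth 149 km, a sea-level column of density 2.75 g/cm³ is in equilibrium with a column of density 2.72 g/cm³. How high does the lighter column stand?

1.64 km

ρ_ref D = ρ (D + h) → h = D (ρ_ref − ρ)/ρ.
h = 149 km × (2.75 − 2.72)/2.72 = 1.64 km.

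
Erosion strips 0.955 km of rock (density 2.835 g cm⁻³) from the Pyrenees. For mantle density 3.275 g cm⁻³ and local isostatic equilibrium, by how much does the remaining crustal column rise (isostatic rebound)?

Unloading: uplift u = e ρ_c/ρ_m = 0.955 km × 2.835/3.275 = 0.827 km.

0.827 km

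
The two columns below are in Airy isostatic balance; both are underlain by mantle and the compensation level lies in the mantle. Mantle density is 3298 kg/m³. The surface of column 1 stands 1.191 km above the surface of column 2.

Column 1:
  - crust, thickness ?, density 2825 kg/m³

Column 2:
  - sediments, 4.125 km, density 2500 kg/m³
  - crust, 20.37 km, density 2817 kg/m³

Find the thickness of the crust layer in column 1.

36 km

Take the compensation level at the base of the deeper column (depth z_c below the surface of column 1) and equate Σ ρ_i t_i down to z_c; mantle fills any gap and the z_c terms cancel.
Column 1: x×2825 + (z_c − 0 − x)×3298
Column 2: 1.191×0 + 4.125×2500 + 20.37×2817 + (z_c − 1.191 − 24.495)×3298
The z_c×3298 term appears on both sides and cancels. Collect the known terms of each column as K = Σ(ρt)_known − 3298 × (depth of known layers): K_1 = 0 − 3298×0 = 0; K_2 = 67694.79 − 3298×(1.191 + 24.495) = −17017.638.
Balance: K_1 − x×(3298 − 2825) = K_2, so x = (K_1 − K_2)/(3298 − 2825) = 17017.6/473 = 36 km.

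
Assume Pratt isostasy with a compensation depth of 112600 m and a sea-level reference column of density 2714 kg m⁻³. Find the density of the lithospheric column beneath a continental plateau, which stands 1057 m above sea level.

2690 kg m⁻³

Pratt balance: ρ_ref D = ρ (D + h).
ρ = ρ_ref D/(D + h) = 2714 × 112600 m/(112600 m + 1057 m) = 2690 kg m⁻³.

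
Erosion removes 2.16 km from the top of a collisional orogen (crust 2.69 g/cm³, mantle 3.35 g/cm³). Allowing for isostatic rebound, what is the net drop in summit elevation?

0.426 km

Rebound u = e ρ_c/ρ_m = 2.16 km × 2.69/3.35 = 1.734 km.
Net surface drop = e − u = 2.16 km − 1.734 km = e (ρ_m − ρ_c)/ρ_m = 0.426 km.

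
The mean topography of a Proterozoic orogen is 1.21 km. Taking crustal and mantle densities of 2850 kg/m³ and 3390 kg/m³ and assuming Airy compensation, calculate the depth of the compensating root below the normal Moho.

6.39 km

For local isostatic compensation: the weight of the topography is balanced by the buoyancy of the root, ρ_c h = (ρ_m − ρ_c) r.
r = h · ρ_c / (ρ_m − ρ_c) = 1.21 km × 2850 / (3390 − 2850) = 6.39 km.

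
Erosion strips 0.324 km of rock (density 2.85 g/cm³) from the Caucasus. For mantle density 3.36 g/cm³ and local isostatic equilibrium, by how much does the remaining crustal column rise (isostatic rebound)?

Unloading: uplift u = e ρ_c/ρ_m = 0.324 km × 2.85/3.36 = 0.275 km.

0.275 km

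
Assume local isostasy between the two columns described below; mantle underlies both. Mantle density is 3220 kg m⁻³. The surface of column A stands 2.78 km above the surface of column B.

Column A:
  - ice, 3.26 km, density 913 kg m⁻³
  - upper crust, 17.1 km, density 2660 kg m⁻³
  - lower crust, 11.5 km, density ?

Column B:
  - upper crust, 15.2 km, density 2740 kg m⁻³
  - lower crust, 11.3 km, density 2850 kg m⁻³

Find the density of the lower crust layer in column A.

2930 kg m⁻³

Take the compensation level at the base of the deeper column (depth z_c below the surface of column A) and equate Σ ρ_i t_i down to z_c; mantle fills any gap and the z_c terms cancel.
Column A: 3.26×913 + 17.1×2660 + 11.5×ρ + (z_c − 31.86)×3220
Column B: 2.78×0 + 15.2×2740 + 11.3×2850 + (z_c − 2.78 − 26.5)×3220
The z_c×3220 term appears on both sides and cancels. Collect the known terms of each column as K = Σ(ρt)_known − 3220 × (depth of known layers): K_A = 48462.38 − 3220×31.86 = −54126.82; K_B = 73853 − 3220×(2.78 + 26.5) = −20428.6.
Balance: K_A + 11.5×ρ = K_B, so ρ = (K_B − K_A)/11.5 = 33698.2/11.5 = 2930 kg m⁻³.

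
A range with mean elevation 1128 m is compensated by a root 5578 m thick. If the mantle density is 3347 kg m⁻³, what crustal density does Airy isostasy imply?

ρ_c h = (ρ_m − ρ_c) r → ρ_c (h + r) = ρ_m r → ρ_c = ρ_m r / (h + r).
ρ_c = 3347 × 5578 m / (1128 m + 5578 m) = 2780 kg m⁻³.

2780 kg m⁻³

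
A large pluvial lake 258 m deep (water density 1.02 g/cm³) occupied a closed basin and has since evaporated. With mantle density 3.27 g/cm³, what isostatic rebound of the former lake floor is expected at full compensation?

80.5 m

u = d ρ_w/ρ_m = 258 m × 1.02/3.27 = 80.5 m.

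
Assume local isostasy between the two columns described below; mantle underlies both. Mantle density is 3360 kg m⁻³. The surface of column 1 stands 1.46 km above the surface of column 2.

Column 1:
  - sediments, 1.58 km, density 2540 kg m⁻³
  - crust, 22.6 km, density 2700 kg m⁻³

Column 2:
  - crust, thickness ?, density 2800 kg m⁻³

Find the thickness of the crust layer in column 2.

20.2 km

Take the compensation level at the base of the deeper column (depth z_c below the surface of column 1) and equate Σ ρ_i t_i down to z_c; mantle fills any gap and the z_c terms cancel.
Column 1: 1.58×2540 + 22.6×2700 + (z_c − 24.18)×3360
Column 2: 1.46×0 + x×2800 + (z_c − 1.46 − 0 − x)×3360
The z_c×3360 term appears on both sides and cancels. Collect the known terms of each column as K = Σ(ρt)_known − 3360 × (depth of known layers): K_1 = 65033.2 − 3360×24.18 = −16211.6; K_2 = 0 − 3360×(1.46 + 0) = −4905.6.
Balance: K_1 = K_2 − x×(3360 − 2800), so x = (K_2 − K_1)/(3360 − 2800) = 11306/560 = 20.2 km.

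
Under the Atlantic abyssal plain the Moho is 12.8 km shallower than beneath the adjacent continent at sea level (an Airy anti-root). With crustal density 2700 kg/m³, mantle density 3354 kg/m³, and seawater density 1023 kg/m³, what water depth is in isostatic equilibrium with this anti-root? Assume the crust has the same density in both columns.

Replacing a thickness d of crust by seawater at the top must be balanced by replacing crust with mantle at the base: d (ρ_c − ρ_w) = a (ρ_m − ρ_c).
d = a (ρ_m − ρ_c)/(ρ_c − ρ_w) = 12.8 km × 654/1677 = 4.99 km.

4.99 km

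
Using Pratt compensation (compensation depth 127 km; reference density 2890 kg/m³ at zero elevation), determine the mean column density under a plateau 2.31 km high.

2840 kg/m³

Pratt balance: ρ_ref D = ρ (D + h).
ρ = ρ_ref D/(D + h) = 2890 × 127 km/(127 km + 2.31 km) = 2840 kg/m³.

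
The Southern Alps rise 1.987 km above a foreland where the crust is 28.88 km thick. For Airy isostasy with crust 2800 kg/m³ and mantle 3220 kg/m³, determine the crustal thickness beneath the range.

44.1 km

Root depth r = h ρ_c / (ρ_m − ρ_c) = 1.987 km × 2800 / 420 = 13.25 km.
Total thickness = T + h + r = 28.88 km + 1.987 km + 13.25 km = 44.1 km.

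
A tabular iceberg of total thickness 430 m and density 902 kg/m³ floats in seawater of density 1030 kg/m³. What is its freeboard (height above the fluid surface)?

53.4 m

Floating equilibrium: submerged depth d = t ρ_obj/ρ_fluid = 430 m × 902/1030 = 376.6 m.
Freeboard = t − d = 430 m − 376.6 m = 53.4 m.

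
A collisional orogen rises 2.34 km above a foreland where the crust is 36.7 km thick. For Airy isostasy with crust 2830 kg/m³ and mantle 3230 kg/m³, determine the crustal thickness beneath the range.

Root depth r = h ρ_c / (ρ_m − ρ_c) = 2.34 km × 2830 / 400 = 16.56 km.
Total thickness = T + h + r = 36.7 km + 2.34 km + 16.56 km = 55.6 km.

55.6 km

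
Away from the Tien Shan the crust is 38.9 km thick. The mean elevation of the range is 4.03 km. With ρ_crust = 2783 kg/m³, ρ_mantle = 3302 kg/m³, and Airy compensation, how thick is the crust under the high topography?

Root depth r = h ρ_c / (ρ_m − ρ_c) = 4.03 km × 2783 / 519 = 21.61 km.
Total thickness = T + h + r = 38.9 km + 4.03 km + 21.61 km = 64.5 km.

64.5 km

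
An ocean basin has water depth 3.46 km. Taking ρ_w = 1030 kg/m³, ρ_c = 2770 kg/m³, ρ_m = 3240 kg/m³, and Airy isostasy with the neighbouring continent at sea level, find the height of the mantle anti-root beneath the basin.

In Airy isostatic equilibrium: replacing crust with seawater at the top is compensated by replacing crust with mantle at the base: d (ρ_c − ρ_w) = a (ρ_m − ρ_c).
a = d (ρ_c − ρ_w)/(ρ_m − ρ_c) = 3.46 km × 1740/470 = 12.8 km.

12.8 km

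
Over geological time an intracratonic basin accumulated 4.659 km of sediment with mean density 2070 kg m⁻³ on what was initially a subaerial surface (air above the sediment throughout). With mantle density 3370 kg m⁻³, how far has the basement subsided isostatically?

2.86 km

Subaerial load: s = t ρ_sed / ρ_m = 4.659 km × 2070/3370 = 2.86 km.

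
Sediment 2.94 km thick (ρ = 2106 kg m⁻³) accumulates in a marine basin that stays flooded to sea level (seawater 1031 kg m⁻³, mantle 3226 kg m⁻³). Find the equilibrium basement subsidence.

1.44 km

Submarine loading: the sediment displaces seawater, and the subsidence is in turn flooded, so s (ρ_m − ρ_w) = t (ρ_sed − ρ_w).
s = 2.94 km × (2106 − 1031) / (3226 − 1031) = 1.44 km.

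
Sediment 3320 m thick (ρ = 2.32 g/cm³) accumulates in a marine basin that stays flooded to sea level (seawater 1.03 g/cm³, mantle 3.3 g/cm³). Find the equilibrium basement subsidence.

1890 m

Submarine loading: the sediment displaces seawater, and the subsidence is in turn flooded, so s (ρ_m − ρ_w) = t (ρ_sed − ρ_w).
s = 3320 m × (2.32 − 1.03) / (3.3 − 1.03) = 1890 m.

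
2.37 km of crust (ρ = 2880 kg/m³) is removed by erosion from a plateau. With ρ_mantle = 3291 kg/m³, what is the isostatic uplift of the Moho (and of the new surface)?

Unloading: uplift u = e ρ_c/ρ_m = 2.37 km × 2880/3291 = 2.07 km.

2.07 km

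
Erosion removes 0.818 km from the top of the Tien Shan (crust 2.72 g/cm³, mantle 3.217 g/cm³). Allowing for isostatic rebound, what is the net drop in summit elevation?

Rebound u = e ρ_c/ρ_m = 0.818 km × 2.72/3.217 = 0.6916 km.
Net surface drop = e − u = 0.818 km − 0.6916 km = e (ρ_m − ρ_c)/ρ_m = 0.126 km.

0.126 km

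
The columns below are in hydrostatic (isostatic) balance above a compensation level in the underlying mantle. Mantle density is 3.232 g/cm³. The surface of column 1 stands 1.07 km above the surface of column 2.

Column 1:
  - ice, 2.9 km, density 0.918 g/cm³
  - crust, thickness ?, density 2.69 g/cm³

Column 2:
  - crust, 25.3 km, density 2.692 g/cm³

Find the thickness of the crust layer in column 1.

19.2 km

Take the compensation level at the base of the deeper column (depth z_c below the surface of column 1) and equate Σ ρ_i t_i down to z_c; mantle fills any gap and the z_c terms cancel.
Column 1: 2.9×0.918 + x×2.69 + (z_c − 2.9 − x)×3.232
Column 2: 1.07×0 + 25.3×2.692 + (z_c − 1.07 − 25.3)×3.232
The z_c×3.232 term appears on both sides and cancels. Collect the known terms of each column as K = Σ(ρt)_known − 3.232 × (depth of known layers): K_1 = 2.6622 − 3.232×2.9 = −6.7106; K_2 = 68.1076 − 3.232×(1.07 + 25.3) = −17.12024.
Balance: K_1 − x×(3.232 − 2.69) = K_2, so x = (K_1 − K_2)/(3.232 − 2.69) = 10.4096/0.542 = 19.2 km.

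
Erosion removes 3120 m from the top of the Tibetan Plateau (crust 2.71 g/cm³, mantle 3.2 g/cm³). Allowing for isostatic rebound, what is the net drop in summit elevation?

Rebound u = e ρ_c/ρ_m = 3120 m × 2.71/3.2 = 2642 m.
Net surface drop = e − u = 3120 m − 2642 m = e (ρ_m − ρ_c)/ρ_m = 478 m.

478 m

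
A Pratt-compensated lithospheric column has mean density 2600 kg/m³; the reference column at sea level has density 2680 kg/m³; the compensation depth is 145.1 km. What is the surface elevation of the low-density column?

ρ_ref D = ρ (D + h) → h = D (ρ_ref − ρ)/ρ.
h = 145.1 km × (2680 − 2600)/2600 = 4.46 km.

4.46 km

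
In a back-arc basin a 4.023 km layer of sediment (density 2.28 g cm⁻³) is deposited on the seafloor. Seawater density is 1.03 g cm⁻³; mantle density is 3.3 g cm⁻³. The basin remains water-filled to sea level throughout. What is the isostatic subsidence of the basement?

Submarine loading: the sediment displaces seawater, and the subsidence is in turn flooded, so s (ρ_m − ρ_w) = t (ρ_sed − ρ_w).
s = 4.023 km × (2.28 − 1.03) / (3.3 − 1.03) = 2.22 km.

2.22 km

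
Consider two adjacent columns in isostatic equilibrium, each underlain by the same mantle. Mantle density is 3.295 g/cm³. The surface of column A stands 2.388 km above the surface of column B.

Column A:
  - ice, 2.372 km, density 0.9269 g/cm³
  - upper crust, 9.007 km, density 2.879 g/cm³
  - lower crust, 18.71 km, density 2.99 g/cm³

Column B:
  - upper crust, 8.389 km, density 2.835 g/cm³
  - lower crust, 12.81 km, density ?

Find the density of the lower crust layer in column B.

Take the compensation level at the base of the deeper column (depth z_c below the surface of column A) and equate Σ ρ_i t_i down to z_c; mantle fills any gap and the z_c terms cancel.
Column A: 2.372×0.9269 + 9.007×2.879 + 18.71×2.99 + (z_c − 30.089)×3.295
Column B: 2.388×0 + 8.389×2.835 + 12.81×ρ + (z_c − 2.388 − 21.199)×3.295
The z_c×3.295 term appears on both sides and cancels. Collect the known terms of each column as K = Σ(ρt)_known − 3.295 × (depth of known layers): K_A = 84.0726598 − 3.295×30.089 = −15.0705952; K_B = 23.782815 − 3.295×(2.388 + 21.199) = −53.93635.
Balance: K_A = K_B + 12.81×ρ, so ρ = (K_A − K_B)/12.81 = 38.8658/12.81 = 3.03 g/cm³.

3.03 g/cm³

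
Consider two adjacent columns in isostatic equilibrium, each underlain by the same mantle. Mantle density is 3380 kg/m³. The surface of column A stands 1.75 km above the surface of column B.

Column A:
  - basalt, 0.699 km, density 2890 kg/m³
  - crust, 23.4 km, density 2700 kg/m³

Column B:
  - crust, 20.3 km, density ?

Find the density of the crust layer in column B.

2870 kg/m³

Take the compensation level at the base of the deeper column (depth z_c below the surface of column A) and equate Σ ρ_i t_i down to z_c; mantle fills any gap and the z_c terms cancel.
Column A: 0.699×2890 + 23.4×2700 + (z_c − 24.099)×3380
Column B: 1.75×0 + 20.3×ρ + (z_c − 1.75 − 20.3)×3380
The z_c×3380 term appears on both sides and cancels. Collect the known terms of each column as K = Σ(ρt)_known − 3380 × (depth of known layers): K_A = 65200.11 − 3380×24.099 = −16254.51; K_B = 0 − 3380×(1.75 + 20.3) = −74529.
Balance: K_A = K_B + 20.3×ρ, so ρ = (K_A − K_B)/20.3 = 58274.5/20.3 = 2870 kg/m³.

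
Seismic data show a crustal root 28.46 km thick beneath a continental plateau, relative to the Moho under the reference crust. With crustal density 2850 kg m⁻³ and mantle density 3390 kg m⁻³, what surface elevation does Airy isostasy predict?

For local isostatic compensation: ρ_c h = (ρ_m − ρ_c) r.
h = r (ρ_m − ρ_c) / ρ_c = 28.46 km × (3390 − 2850) / 2850 = 5.39 km.

5.39 km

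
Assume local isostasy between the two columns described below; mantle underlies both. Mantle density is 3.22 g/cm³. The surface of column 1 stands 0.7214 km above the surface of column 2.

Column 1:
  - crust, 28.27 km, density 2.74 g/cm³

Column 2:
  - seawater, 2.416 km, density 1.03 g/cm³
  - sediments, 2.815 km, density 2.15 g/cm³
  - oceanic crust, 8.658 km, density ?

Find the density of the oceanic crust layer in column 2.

Take the compensation level at the base of the deeper column (depth z_c below the surface of column 1) and equate Σ ρ_i t_i down to z_c; mantle fills any gap and the z_c terms cancel.
Column 1: 28.27×2.74 + (z_c − 28.27)×3.22
Column 2: 0.7214×0 + 2.416×1.03 + 2.815×2.15 + 8.658×ρ + (z_c − 0.7214 − 13.889)×3.22
The z_c×3.22 term appears on both sides and cancels. Collect the known terms of each column as K = Σ(ρt)_known − 3.22 × (depth of known layers): K_1 = 77.4598 − 3.22×28.27 = −13.5696; K_2 = 8.54073 − 3.22×(0.7214 + 13.889) = −38.504758.
Balance: K_1 = K_2 + 8.658×ρ, so ρ = (K_1 − K_2)/8.658 = 24.9352/8.658 = 2.88 g/cm³.

2.88 g/cm³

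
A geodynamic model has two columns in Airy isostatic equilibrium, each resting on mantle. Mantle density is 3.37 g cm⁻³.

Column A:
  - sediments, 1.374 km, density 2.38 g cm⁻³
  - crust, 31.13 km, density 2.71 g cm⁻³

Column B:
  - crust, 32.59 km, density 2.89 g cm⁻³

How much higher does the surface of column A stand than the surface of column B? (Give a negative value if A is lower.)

For any compensation level in the mantle, the mantle terms cancel and isostasy reduces to e = (Σt_A − Σt_B) − (Σ(ρt)_A − Σ(ρt)_B) / ρ_m.
Σt_A = 32.504 km; Σt_B = 32.59 km; Σ(ρt)_A = 87.63242; Σ(ρt)_B = 94.1851 (in km·g cm⁻³).
e = (32.504 − 32.59) − (87.63242 − 94.1851) / 3.37 = 1.86 km.

1.86 km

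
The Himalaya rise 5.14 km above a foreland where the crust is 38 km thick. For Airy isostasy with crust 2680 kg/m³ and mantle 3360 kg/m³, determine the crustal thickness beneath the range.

63.4 km

Root depth r = h ρ_c / (ρ_m − ρ_c) = 5.14 km × 2680 / 680 = 20.26 km.
Total thickness = T + h + r = 38 km + 5.14 km + 20.26 km = 63.4 km.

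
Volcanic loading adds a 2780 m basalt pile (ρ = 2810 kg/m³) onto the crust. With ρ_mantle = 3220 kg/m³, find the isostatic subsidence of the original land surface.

Subaerial loading: s = t ρ_load / ρ_m.
s = 2780 m × 2810/3220 = 2430 m.

2430 m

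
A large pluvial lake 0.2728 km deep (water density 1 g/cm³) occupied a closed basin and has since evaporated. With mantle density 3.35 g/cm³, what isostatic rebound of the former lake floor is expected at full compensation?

0.0814 km

u = d ρ_w/ρ_m = 0.2728 km × 1/3.35 = 0.0814 km.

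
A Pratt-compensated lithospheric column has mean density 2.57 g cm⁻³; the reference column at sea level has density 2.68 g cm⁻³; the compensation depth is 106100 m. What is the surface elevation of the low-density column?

4540 m

ρ_ref D = ρ (D + h) → h = D (ρ_ref − ρ)/ρ.
h = 106100 m × (2.68 − 2.57)/2.57 = 4540 m.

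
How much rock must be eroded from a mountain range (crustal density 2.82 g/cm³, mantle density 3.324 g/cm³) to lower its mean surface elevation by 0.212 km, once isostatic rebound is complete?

1.4 km

Net drop Δ = e − u = e − e ρ_c/ρ_m = e (ρ_m − ρ_c)/ρ_m.
e = Δ ρ_m/(ρ_m − ρ_c) = 0.212 km × 3.324/0.504 = 1.4 km.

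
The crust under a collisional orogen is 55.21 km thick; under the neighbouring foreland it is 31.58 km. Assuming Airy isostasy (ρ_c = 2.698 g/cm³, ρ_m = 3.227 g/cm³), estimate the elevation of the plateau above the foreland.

Excess crust Δ = 55.21 km − 31.58 km = 23.63 km, split between elevation h and root r with h + r = Δ.
Airy balance ρ_c h = (ρ_m − ρ_c) r gives r = h ρ_c/(ρ_m − ρ_c), so h (1 + ρ_c/(ρ_m − ρ_c)) = Δ, i.e. h = Δ (ρ_m − ρ_c)/ρ_m.
h = 23.63 km × 0.529/3.227 = 3.87 km.

3.87 km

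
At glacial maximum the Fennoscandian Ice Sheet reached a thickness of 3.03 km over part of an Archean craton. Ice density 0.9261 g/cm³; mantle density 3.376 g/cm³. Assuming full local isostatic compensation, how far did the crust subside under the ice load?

0.831 km

Equating mass per unit area of the two columns: the ice load ρ_ice t is balanced by mantle displaced below, ρ_m s.
s = t ρ_ice / ρ_m = 3.03 km × 0.9261/3.376 = 0.831 km.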